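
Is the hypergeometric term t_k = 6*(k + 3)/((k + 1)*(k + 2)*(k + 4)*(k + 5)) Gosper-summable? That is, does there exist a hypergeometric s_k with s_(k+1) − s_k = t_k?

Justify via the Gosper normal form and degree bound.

r(k) = (k + 1)*(k + 4)**2/((k + 3)**2*(k + 6)) after simplifying.
A = k + 1, B = k + 6, C = k**2 + 6*k + 9.
Key eq: (k + 1)·f(k+1) = (k + 5)·f(k) + (k**2 + 6*k + 9).
From deg A=1, deg B=1, deg C=2: d=4.
Coefficient equations give f(k) = k*(k + 2)*(k + 3)*(k + 5)/8.
So s_k = (B(k−1)f/C)·t_k = (k*(k + 2)*(k + 5)**2/(8*(k + 3)))·t_k = 3*k*(k + 5)/(4*(k**2 + 5*k + 4)).
Δs = 6*(k + 3)/(k**4 + 12*k**3 + 49*k**2 + 78*k + 40), as required.

Yes. s_k = 3*k*(k + 5)/(4*(k**2 + 5*k + 4)).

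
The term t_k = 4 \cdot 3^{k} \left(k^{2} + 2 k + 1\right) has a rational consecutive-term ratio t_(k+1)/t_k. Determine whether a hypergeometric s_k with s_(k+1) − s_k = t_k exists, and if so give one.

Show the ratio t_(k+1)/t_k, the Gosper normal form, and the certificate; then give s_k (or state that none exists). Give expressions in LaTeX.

s_k = 2 \cdot 3^{k} \left(k^{2} - k + 1\right)

Compute t_(k+1)/t_k: get 3*(k**2 + 4*k + 4)/(k**2 + 2*k + 1).
Gosper form: A/B · C(k+1)/C(k) with A=3, B=1, C=k**2 + 2*k + 1.
Set up (3)·f(k+1) − (1)·f(k) − (k**2 + 2*k + 1) = 0.
From deg A=0, deg B=0, deg C=2: d=2.
Coefficient equations give f(k) = (k**2 - k + 1)/2.
Then R = B(k−1)f/C = (k**2 - k + 1)/(2*(k + 1)**2), so s_k = R(k)·t_k = 2*3**k*(k**2 - k + 1).
s_(k+1) − s_k = 4*3**k*(k**2 + 2*k + 1) = t_k.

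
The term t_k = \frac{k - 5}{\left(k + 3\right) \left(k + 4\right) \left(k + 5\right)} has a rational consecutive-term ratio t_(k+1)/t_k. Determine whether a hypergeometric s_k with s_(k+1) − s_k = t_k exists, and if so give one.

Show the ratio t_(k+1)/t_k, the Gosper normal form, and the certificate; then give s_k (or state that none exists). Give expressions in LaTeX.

s_k = \frac{k \left(- k - 19\right)}{12 \left(k + 3\right) \left(k + 4\right)}

Compute t_(k+1)/t_k: get (k - 4)*(k + 3)/((k - 5)*(k + 6)).
So A=k + 3 and B=k + 6, with C=k - 5.
Solve (k + 3)·f(k+1) − (k + 5)·f(k) = k - 5.
d = 2 from the (1,1,1) case.
Match coefficients ⇒ f(k) = -k*(k + 19)/12.
Certificate R = B(k−1)f/C = -k*(k + 5)*(k + 19)/(12*(k - 5)) gives s_k = k*(-k - 19)/(12*(k + 3)*(k + 4)).
Verify: (k - 5)/(k**3 + 12*k**2 + 47*k + 60) matches t_k.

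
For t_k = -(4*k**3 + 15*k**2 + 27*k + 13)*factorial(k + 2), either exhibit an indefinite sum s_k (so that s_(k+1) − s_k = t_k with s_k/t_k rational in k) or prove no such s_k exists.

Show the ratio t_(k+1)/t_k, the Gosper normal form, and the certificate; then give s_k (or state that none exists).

Compute t_(k+1)/t_k: get (4*k**4 + 39*k**3 + 150*k**2 + 266*k + 177)/(4*k**3 + 15*k**2 + 27*k + 13).
Factor: A=k + 3; B=1; C=k**3 + 15*k**2/4 + 27*k/4 + 13/4.
Need (k + 3)·f(k+1) − (1)·f(k) = k**3 + 15*k**2/4 + 27*k/4 + 13/4.
Bound: deg f ≤ 2.
Match coefficients ⇒ f(k) = (4*k**2 - k + 2)/4.
So s_k = (B(k−1)f/C)·t_k = ((4*k**2 - k + 2)/(4*k**3 + 15*k**2 + 27*k + 13))·t_k = -(4*k**2 - k + 2)*factorial(k + 2).
Verify: -(4*k**3 + 15*k**2 + 27*k + 13)*factorial(k + 2) matches t_k.

s_k = -(4*k**2 - k + 2)*factorial(k + 2)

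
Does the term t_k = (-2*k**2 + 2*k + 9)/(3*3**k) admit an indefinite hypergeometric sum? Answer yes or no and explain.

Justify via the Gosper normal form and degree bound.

Yes. s_k = (k**2 - 4)/3**k.

r(k) = (2*k**2 + 2*k - 9)/(3*(2*k**2 - 2*k - 9)) after simplifying.
Factor: A=1/3; B=1; C=k**2 - k - 9/2.
Solve (1/3)·f(k+1) − (1)·f(k) = k**2 - k - 9/2.
From deg A=0, deg B=0, deg C=2: d=2.
Solving with deg f ≤ 2: f(k) = -3*(k - 2)*(k + 2)/2.
Get s_k = R·t_k = (k**2 - 4)/3**k with R(k) = B(k−1)f(k)/C(k) = -3*(k - 2)*(k + 2)/(2*k**2 - 2*k - 9).
Check: Δs_k = (-2*k**2 + 2*k + 9)/(3*3**k). ✓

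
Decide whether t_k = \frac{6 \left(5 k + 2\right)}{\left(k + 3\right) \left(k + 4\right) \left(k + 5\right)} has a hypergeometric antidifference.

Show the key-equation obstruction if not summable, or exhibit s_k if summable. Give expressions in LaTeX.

r(k) = (k + 3)*(5*k + 7)/((k + 6)*(5*k + 2)) after simplifying.
So A=k + 3 and B=k + 6, with C=k + 2/5.
Key eq: (k + 3)·f(k+1) = (k + 5)·f(k) + (k + 2/5).
Bound: deg f ≤ 2.
Match coefficients ⇒ f(k) = k*(17*k - 1)/120.
So s_k = (B(k−1)f/C)·t_k = (k*(k + 5)*(17*k - 1)/(24*(5*k + 2)))·t_k = k*(17*k - 1)/(4*(k + 3)*(k + 4)).
s_(k+1) − s_k = 6*(5*k + 2)/(k**3 + 12*k**2 + 47*k + 60) = t_k.

Yes. s_k = \frac{k \left(17 k - 1\right)}{4 \left(k + 3\right) \left(k + 4\right)}.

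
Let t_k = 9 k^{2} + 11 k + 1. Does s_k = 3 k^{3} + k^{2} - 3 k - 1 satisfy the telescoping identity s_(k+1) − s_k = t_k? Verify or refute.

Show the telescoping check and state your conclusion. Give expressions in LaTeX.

valid; difference matches t_k

s_(k+1) = k*(3*k**2 + 10*k + 8)
s_(k+1) − s_k = 9*k**2 + 11*k + 1
(s_(k+1) − s_k) − t_k = 0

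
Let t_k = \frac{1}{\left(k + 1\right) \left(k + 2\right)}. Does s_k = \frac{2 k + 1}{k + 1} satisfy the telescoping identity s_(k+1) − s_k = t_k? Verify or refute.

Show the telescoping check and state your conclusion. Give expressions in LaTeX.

Valid: the claim telescopes to t_k.

s_(k+1) = (2*k + 3)/(k + 2)
s_(k+1) − s_k = 1/(k**2 + 3*k + 2)
(s_(k+1) − s_k) − t_k = 0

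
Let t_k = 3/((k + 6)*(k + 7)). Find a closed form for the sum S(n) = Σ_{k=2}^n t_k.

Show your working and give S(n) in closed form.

S(n) = 3*(n - 1)/(8*(n + 7))

Ratio r(k) = (k + 6)/(k + 8).
So A=k + 6 and B=k + 8, with C=1.
Solve (k + 6)·f(k+1) − (k + 7)·f(k) = 1.
Bound: deg f ≤ 1.
A polynomial solution: f(k) = k/6.
Certificate R = B(k−1)f/C = k*(k + 7)/6 gives s_k = k/(2*(k + 6)).
Verify: 3/(k**2 + 13*k + 42) matches t_k.
Telescope: S(n) = s_(n+1) − s_(2) = (n + 1)/(2*(n + 7)) − (1/8) = 3*(n - 1)/(8*(n + 7)).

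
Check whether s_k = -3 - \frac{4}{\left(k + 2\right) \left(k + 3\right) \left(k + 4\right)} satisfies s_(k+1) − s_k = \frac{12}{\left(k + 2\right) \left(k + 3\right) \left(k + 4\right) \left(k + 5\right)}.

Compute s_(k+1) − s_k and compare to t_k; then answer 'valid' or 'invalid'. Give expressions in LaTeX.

s_(k+1) = -3 - 4/((k + 3)*(k + 4)*(k + 5))
s_(k+1) − s_k = 12/((k + 2)*(k + 3)*(k + 4)*(k + 5))
(s_(k+1) − s_k) − t_k = 0

valid (s_(k+1) − s_k reduces to t_k)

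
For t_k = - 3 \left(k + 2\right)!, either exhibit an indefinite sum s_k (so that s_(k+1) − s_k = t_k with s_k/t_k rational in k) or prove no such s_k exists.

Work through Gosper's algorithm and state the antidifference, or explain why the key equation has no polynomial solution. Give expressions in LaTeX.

none (Gosper's algorithm certifies no s_k)

t_(k+1)/t_k = k + 3.
Factor: A=k + 3; B=1; C=1.
Need (k + 3)·f(k+1) − (1)·f(k) = 1.
Degrees (1,0,0) ⇒ d ≤ -1.
d = -1 < 0 ⇒ no nonzero polynomial f; not summable.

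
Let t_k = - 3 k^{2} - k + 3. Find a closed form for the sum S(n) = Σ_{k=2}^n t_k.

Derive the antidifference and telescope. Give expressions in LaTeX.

S(n) = - n^{3} - 2 n^{2} + 2 n + 1

Ratio r(k) = (k + 3*(k + 1)**2 - 2)/(3*k**2 + k - 3).
Take A(k)=1, B(k)=1, C(k)=k**2 + k/3 - 1.
f must satisfy (1)·f(k+1) − (1)·f(k) = k**2 + k/3 - 1.
Bound: deg f ≤ 3.
A polynomial solution: f(k) = k*(k**2 - k - 3)/3.
Certificate R = B(k−1)f/C = k*(k**2 - k - 3)/(3*k**2 + k - 3) gives s_k = k*(-k**2 + k + 3).
Δs = -3*k**2 - k + 3, as required.
s_(n+1) = -n**3 - 2*n**2 + 2*n + 3 and s_(2) = 2, so S(n) = -n**3 - 2*n**2 + 2*n + 1.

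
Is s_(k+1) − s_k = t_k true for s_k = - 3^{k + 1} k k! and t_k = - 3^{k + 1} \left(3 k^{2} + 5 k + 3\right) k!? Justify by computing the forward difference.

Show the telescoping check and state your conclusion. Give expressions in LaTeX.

valid (s_(k+1) − s_k reduces to t_k)

s_(k+1) = -3**(k + 2)*(k + 1)*factorial(k + 1)
s_(k+1) − s_k = -3**(k + 1)*(3*k**2 + 5*k + 3)*factorial(k)
(s_(k+1) − s_k) − t_k = 0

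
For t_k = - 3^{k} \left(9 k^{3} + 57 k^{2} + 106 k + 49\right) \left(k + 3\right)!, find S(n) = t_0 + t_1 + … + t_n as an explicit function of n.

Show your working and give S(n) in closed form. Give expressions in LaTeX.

r(k) = 3*(9*k**4 + 120*k**3 + 583*k**2 + 1209*k + 884)/(9*k**3 + 57*k**2 + 106*k + 49) after simplifying.
Factor: A=3*k + 12; B=1; C=k**3 + 19*k**2/3 + 106*k/9 + 49/9.
Need (3*k + 12)·f(k+1) − (1)·f(k) = k**3 + 19*k**2/3 + 106*k/9 + 49/9.
Degrees (1,0,3) ⇒ d ≤ 2.
Coefficient equations give f(k) = (k + 1)*(3*k - 1)/9.
Certificate R = B(k−1)f/C = (k + 1)*(3*k - 1)/(9*k**3 + 57*k**2 + 106*k + 49) gives s_k = -3**k*(k + 1)*(3*k - 1)*factorial(k + 3).
Δs = -3**k*(9*k**3 + 57*k**2 + 106*k + 49)*factorial(k + 3), as required.
s_(n+1) = -3**(n + 1)*(n + 2)*(3*n + 2)*factorial(n + 4) and s_(0) = 6, so S(n) = -9*3**n*n**2*factorial(n + 4) - 24*3**n*n*factorial(n + 4) - 12*3**n*factorial(n + 4) - 6.

S(n) = - 9 \cdot 3^{n} n^{2} \left(n + 4\right)! - 24 \cdot 3^{n} n \left(n + 4\right)! - 12 \cdot 3^{n} \left(n + 4\right)! - 6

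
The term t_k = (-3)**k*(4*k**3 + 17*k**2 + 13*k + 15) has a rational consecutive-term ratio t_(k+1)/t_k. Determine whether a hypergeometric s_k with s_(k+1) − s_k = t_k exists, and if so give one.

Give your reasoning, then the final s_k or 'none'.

Step 1: r(k) = 3*(-4*k**3 - 29*k**2 - 59*k - 49)/(4*k**3 + 17*k**2 + 13*k + 15).
Take A(k)=-3, B(k)=1, C(k)=k**3 + 17*k**2/4 + 13*k/4 + 15/4.
Solve (-3)·f(k+1) − (1)·f(k) = k**3 + 17*k**2/4 + 13*k/4 + 15/4.
Bound: deg f ≤ 3.
Solving with deg f ≤ 3: f(k) = -(k + 3)*(k**2 - k + 1)/4.
So s_k = (B(k−1)f/C)·t_k = (-(k + 3)*(k**2 - k + 1)/(4*k**3 + 17*k**2 + 13*k + 15))·t_k = (-3)**k*(-k**3 - 2*k**2 + 2*k - 3).
Δs = (-3)**k*(4*k**3 + 17*k**2 + 13*k + 15), as required.

s_k = (-3)**k*(-k**3 - 2*k**2 + 2*k - 3)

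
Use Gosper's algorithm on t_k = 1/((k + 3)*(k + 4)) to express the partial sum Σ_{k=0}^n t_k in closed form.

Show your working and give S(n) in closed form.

S(n) = (n + 1)/(3*(n + 4))

The ratio is (k + 3)/(k + 5).
A = k + 3, B = k + 5, C = 1.
Key eq: (k + 3)·f(k+1) = (k + 4)·f(k) + (1).
From deg A=1, deg B=1, deg C=0: d=1.
Solve for f: f(k) = k/3 (degree 1 ≤ 1).
Get s_k = R·t_k = k/(3*(k + 3)) with R(k) = B(k−1)f(k)/C(k) = k*(k + 4)/3.
Check: Δs_k = 1/(k**2 + 7*k + 12). ✓
s_(n+1) = (n + 1)/(3*(n + 4)) and s_(0) = 0, so S(n) = (n + 1)/(3*(n + 4)).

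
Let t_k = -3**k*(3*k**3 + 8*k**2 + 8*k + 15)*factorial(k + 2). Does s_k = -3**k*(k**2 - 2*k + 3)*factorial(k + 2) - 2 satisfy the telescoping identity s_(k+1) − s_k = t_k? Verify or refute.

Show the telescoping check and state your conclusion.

s_(k+1) = -3**(k + 1)*(-2*k + (k + 1)**2 + 1)*factorial(k + 3) - 2
s_(k+1) − s_k = -3**k*(3*k**3 + 8*k**2 + 8*k + 15)*factorial(k + 2)
(s_(k+1) − s_k) − t_k = 0

Valid — Δs_k = t_k.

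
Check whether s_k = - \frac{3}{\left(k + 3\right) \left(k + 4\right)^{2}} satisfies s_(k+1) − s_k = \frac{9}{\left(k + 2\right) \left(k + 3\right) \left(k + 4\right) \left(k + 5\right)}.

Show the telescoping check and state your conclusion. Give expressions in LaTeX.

Invalid: residual \frac{6 \left(- 4 k - 17\right)}{k^{6} + 23 k^{5} + 217 k^{4} + 1073 k^{3} + 2926 k^{2} + 4160 k + 2400} ≠ 0.

s_(k+1) = -3/((k + 4)*(k + 5)**2)
s_(k+1) − s_k = 3*(3*k + 13)/(k**5 + 21*k**4 + 175*k**3 + 723*k**2 + 1480*k + 1200)
(s_(k+1) − s_k) − t_k = 6*(-4*k - 17)/(k**6 + 23*k**5 + 217*k**4 + 1073*k**3 + 2926*k**2 + 4160*k + 2400)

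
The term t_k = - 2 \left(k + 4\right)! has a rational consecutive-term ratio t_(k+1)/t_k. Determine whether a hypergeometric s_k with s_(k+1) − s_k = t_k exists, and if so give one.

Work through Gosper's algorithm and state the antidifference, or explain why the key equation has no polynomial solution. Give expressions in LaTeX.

not Gosper-summable; s_k does not exist

Step 1: r(k) = k + 5.
Gosper form: A/B · C(k+1)/C(k) with A=k + 5, B=1, C=1.
f must satisfy (k + 5)·f(k+1) − (1)·f(k) = 1.
deg f ≤ -1 (via 1,0,0).
Bound -1 < 0, so the key equation has no polynomial solution.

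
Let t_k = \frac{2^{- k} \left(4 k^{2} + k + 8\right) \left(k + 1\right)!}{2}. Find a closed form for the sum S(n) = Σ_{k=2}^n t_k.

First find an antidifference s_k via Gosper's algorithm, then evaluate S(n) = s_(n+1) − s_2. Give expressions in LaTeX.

S(n) = 2^{- n - 1} \left(- 15 \cdot 2^{n} + 4 n^{3} n! + 13 n^{2} n! + 11 n n! + 2 n!\right)

The ratio is (k + 2)*(k + 4*(k + 1)**2 + 9)/(2*(4*k**2 + k + 8)).
So A=k/2 + 1 and B=1, with C=k**2 + k/4 + 2.
Key eq: (k/2 + 1)·f(k+1) = (1)·f(k) + (k**2 + k/4 + 2).
Bound: deg f ≤ 1.
Solve for f: f(k) = (4*k - 3)/2 (degree 1 ≤ 1).
Certificate R = B(k−1)f/C = 2*(4*k - 3)/(4*k**2 + k + 8) gives s_k = (4*k - 3)*factorial(k + 1)/2**k.
s_(k+1) − s_k = (4*k**2 + k + 8)*factorial(k + 1)/(2*2**k) = t_k.
Σ_(k=2)^n t_k = s_(n+1) − s_(2) = (2**(-n - 1)*(4*n + 1)*factorial(n + 2)) − (15/2), i.e. 2**(-n - 1)*(-15*2**n + 4*n**3*factorial(n) + 13*n**2*factorial(n) + 11*n*factorial(n) + 2*factorial(n)).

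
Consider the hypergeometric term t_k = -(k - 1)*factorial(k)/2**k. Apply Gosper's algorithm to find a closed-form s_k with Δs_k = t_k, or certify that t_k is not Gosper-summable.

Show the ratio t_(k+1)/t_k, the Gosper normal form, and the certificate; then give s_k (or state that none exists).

Step 1: r(k) = k*(k + 1)/(2*(k - 1)).
Factor: A=k/2 + 1/2; B=1; C=k - 1.
Set up (k/2 + 1/2)·f(k+1) − (1)·f(k) − (k - 1) = 0.
deg f ≤ 0 (via 1,0,1).
Solving with deg f ≤ 0: f(k) = 2.
Certificate R = B(k−1)f/C = 2/(k - 1) gives s_k = -2**(1 - k)*factorial(k).
Check: Δs_k = -(k - 1)*factorial(k)/2**k. ✓

s_k = -2**(1 - k)*factorial(k)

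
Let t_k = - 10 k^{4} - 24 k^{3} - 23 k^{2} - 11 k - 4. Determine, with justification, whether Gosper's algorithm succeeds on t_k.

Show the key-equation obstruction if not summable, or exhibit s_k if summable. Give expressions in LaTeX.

r(k) = (10*k**4 + 64*k**3 + 155*k**2 + 169*k + 72)/(10*k**4 + 24*k**3 + 23*k**2 + 11*k + 4) after simplifying.
Take A(k)=1, B(k)=1, C(k)=k**4 + 12*k**3/5 + 23*k**2/10 + 11*k/10 + 2/5.
Solve (1)·f(k+1) − (1)·f(k) = k**4 + 12*k**3/5 + 23*k**2/10 + 11*k/10 + 2/5.
d = 5 from the (0,0,4) case.
Match coefficients ⇒ f(k) = k*(2*k**4 + k**3 - k**2 + 2)/10.
Certificate R = B(k−1)f/C = k*(2*k**4 + k**3 - k**2 + 2)/(10*k**4 + 24*k**3 + 23*k**2 + 11*k + 4) gives s_k = k*(-2*k**4 - k**3 + k**2 - 2).
Check: Δs_k = -10*k**4 - 24*k**3 - 23*k**2 - 11*k - 4. ✓

Yes. s_k = k \left(- 2 k^{4} - k^{3} + k^{2} - 2\right).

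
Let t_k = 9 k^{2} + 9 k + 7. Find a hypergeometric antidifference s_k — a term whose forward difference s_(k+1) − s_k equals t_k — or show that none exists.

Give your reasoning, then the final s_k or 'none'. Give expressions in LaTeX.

s_k = k \left(3 k^{2} + 4\right)

r(k) = (9*k**2 + 27*k + 25)/(9*k**2 + 9*k + 7) after simplifying.
A = 1, B = 1, C = k**2 + k + 7/9.
Solve (1)·f(k+1) − (1)·f(k) = k**2 + k + 7/9.
d = 3 from the (0,0,2) case.
Solve for f: f(k) = k*(3*k**2 + 4)/9 (degree 3 ≤ 3).
Then R = B(k−1)f/C = k*(3*k**2 + 4)/(9*k**2 + 9*k + 7), so s_k = R(k)·t_k = k*(3*k**2 + 4).
s_(k+1) − s_k = 9*k**2 + 9*k + 7 = t_k.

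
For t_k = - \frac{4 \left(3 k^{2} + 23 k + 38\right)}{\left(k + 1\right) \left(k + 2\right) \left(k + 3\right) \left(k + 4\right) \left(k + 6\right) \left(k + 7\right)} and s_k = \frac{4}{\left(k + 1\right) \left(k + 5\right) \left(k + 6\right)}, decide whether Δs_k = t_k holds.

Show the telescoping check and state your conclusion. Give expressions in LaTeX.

s_(k+1) = 4/((k + 2)*(k + 6)*(k + 7))
s_(k+1) − s_k = 12*(-k - 3)/(k**5 + 21*k**4 + 163*k**3 + 567*k**2 + 844*k + 420)
(s_(k+1) − s_k) − t_k = 8*(4*k**2 + 27*k + 41)/(k**7 + 28*k**6 + 322*k**5 + 1960*k**4 + 6769*k**3 + 13132*k**2 + 13068*k + 5040)

Invalid: residual \frac{8 \left(4 k^{2} + 27 k + 41\right)}{k^{7} + 28 k^{6} + 322 k^{5} + 1960 k^{4} + 6769 k^{3} + 13132 k^{2} + 13068 k + 5040} ≠ 0.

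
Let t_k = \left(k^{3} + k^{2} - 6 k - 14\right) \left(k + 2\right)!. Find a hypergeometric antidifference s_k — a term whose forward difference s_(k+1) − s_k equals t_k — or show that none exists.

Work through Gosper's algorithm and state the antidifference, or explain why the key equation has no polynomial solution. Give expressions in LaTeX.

r(k) = (k**4 + 7*k**3 + 11*k**2 - 21*k - 54)/(k**3 + k**2 - 6*k - 14) after simplifying.
Take A(k)=k + 3, B(k)=1, C(k)=k**3 + k**2 - 6*k - 14.
Set up (k + 3)·f(k+1) − (1)·f(k) − (k**3 + k**2 - 6*k - 14) = 0.
Degrees (1,0,3) ⇒ d ≤ 2.
Coefficient equations give f(k) = (k - 4)*(k + 1).
R(k) = B(k−1)·f(k)/C(k) = (k - 4)*(k + 1)/(k**3 + k**2 - 6*k - 14); s_k = R·t_k = (k - 4)*(k + 1)*factorial(k + 2).
Verify: (k**3 + k**2 - 6*k - 14)*factorial(k + 2) matches t_k.

s_k = \left(k - 4\right) \left(k + 1\right) \left(k + 2\right)!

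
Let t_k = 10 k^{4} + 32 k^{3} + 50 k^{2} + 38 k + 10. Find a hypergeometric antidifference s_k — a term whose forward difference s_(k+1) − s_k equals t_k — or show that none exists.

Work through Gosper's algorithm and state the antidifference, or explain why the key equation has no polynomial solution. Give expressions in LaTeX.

s_k = k \left(2 k^{4} + 3 k^{3} + 4 k^{2} + 2 k - 1\right)

r(k) = (5*k**4 + 36*k**3 + 103*k**2 + 137*k + 70)/(5*k**4 + 16*k**3 + 25*k**2 + 19*k + 5) after simplifying.
Factor: A=1; B=1; C=k**4 + 16*k**3/5 + 5*k**2 + 19*k/5 + 1.
Key eq: (1)·f(k+1) = (1)·f(k) + (k**4 + 16*k**3/5 + 5*k**2 + 19*k/5 + 1).
d = 5 from the (0,0,4) case.
Solve for f: f(k) = k*(k + 1)*(2*k**3 + k**2 + 3*k - 1)/10 (degree 5 ≤ 5).
Then R = B(k−1)f/C = k*(2*k**3 + k**2 + 3*k - 1)/(2*(5*k**3 + 11*k**2 + 14*k + 5)), so s_k = R(k)·t_k = k*(2*k**4 + 3*k**3 + 4*k**2 + 2*k - 1).
s_(k+1) − s_k = 10*k**4 + 32*k**3 + 50*k**2 + 38*k + 10 = t_k.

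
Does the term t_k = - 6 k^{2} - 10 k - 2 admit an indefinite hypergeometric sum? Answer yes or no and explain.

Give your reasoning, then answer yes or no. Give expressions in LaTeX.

Step 1: r(k) = (3*k**2 + 11*k + 9)/(3*k**2 + 5*k + 1).
So A=1 and B=1, with C=k**2 + 5*k/3 + 1/3.
Set up (1)·f(k+1) − (1)·f(k) − (k**2 + 5*k/3 + 1/3) = 0.
Bound: deg f ≤ 3.
A polynomial solution: f(k) = k*(k**2 + k - 1)/3.
R(k) = B(k−1)·f(k)/C(k) = k*(k**2 + k - 1)/(3*k**2 + 5*k + 1); s_k = R·t_k = 2*k*(-k**2 - k + 1).
Check: Δs_k = -6*k**2 - 10*k - 2. ✓

Yes. s_k = 2 k \left(- k^{2} - k + 1\right).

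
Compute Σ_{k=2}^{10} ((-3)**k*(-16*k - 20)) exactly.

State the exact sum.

Step 1: r(k) = 3*(-4*k - 9)/(4*k + 5).
A = -3, B = 1, C = k + 5/4.
Key eq: (-3)·f(k+1) = (1)·f(k) + (k + 5/4).
Degrees (0,0,1) ⇒ d ≤ 1.
Match coefficients ⇒ f(k) = -(2*k + 1)/8.
Get s_k = R·t_k = (-3)**k*(4*k + 2) with R(k) = B(k−1)f(k)/C(k) = -(2*k + 1)/(2*(4*k + 5)).
Verify: (-3)**k*(-16*k - 20) matches t_k.
Sum = s_(11) − s_(2); s_(11) = -8148762, s_(2) = 90 ⇒ -8148852.

Σ = -8148852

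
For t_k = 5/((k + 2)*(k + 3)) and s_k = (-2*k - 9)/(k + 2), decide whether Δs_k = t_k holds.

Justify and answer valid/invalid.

valid; difference matches t_k

s_(k+1) = (-2*k - 11)/(k + 3)
s_(k+1) − s_k = 5/(k**2 + 5*k + 6)
(s_(k+1) − s_k) − t_k = 0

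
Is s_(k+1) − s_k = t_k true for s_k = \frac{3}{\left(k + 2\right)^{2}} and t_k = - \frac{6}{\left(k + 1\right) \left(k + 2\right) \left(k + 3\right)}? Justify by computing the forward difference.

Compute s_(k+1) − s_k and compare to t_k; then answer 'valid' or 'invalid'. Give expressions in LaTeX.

s_(k+1) = 3/(k + 3)**2
s_(k+1) − s_k = 3/(k + 3)**2 - 3/(k + 2)**2
(s_(k+1) − s_k) − t_k = 3*(3*k + 7)/(k**5 + 11*k**4 + 47*k**3 + 97*k**2 + 96*k + 36)

Invalid: residual \frac{3 \left(3 k + 7\right)}{k^{5} + 11 k^{4} + 47 k^{3} + 97 k^{2} + 96 k + 36} ≠ 0.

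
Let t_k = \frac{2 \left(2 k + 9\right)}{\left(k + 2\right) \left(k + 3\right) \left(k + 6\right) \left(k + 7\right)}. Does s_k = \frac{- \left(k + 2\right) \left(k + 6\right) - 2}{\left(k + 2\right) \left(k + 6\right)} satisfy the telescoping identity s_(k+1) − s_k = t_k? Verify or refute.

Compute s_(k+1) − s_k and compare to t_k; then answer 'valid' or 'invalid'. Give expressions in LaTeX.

s_(k+1) = (-(k + 3)*(k + 7) - 2)/((k + 3)*(k + 7))
s_(k+1) − s_k = 2*(2*k + 9)/(k**4 + 18*k**3 + 113*k**2 + 288*k + 252)
(s_(k+1) − s_k) − t_k = 0

Valid: the claim telescopes to t_k.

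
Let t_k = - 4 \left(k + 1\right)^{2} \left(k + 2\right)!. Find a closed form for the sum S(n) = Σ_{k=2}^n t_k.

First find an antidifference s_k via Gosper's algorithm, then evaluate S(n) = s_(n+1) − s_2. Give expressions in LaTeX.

S(n) = - 4 n \left(n + 3\right)! + 96

t_(k+1)/t_k = (k + 2)**2*(k + 3)/(k + 1)**2.
Take A(k)=k + 3, B(k)=1, C(k)=k**2 + 2*k + 1.
f must satisfy (k + 3)·f(k+1) − (1)·f(k) = k**2 + 2*k + 1.
From deg A=1, deg B=0, deg C=2: d=1.
Solving with deg f ≤ 1: f(k) = k - 1.
Then R = B(k−1)f/C = (k - 1)/(k + 1)**2, so s_k = R(k)·t_k = -4*(k - 1)*factorial(k + 2).
Δs = -4*(k + 1)**2*factorial(k + 2), as required.
Evaluate: s_(n+1) = -4*n*factorial(n + 3); subtract s_(2) = -96 ⇒ S(n) = -4*n*factorial(n + 3) + 96.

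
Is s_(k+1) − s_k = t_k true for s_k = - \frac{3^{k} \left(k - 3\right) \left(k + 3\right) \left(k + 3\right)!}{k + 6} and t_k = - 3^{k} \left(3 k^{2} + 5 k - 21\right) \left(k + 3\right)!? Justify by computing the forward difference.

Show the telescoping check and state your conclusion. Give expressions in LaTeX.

Invalid: residual \frac{3^{k + 1} \left(3 k^{3} + 23 k^{2} + 8 k - 123\right) \left(k + 3\right)!}{\left(k + 6\right) \left(k + 7\right)} ≠ 0.

s_(k+1) = -3**(k + 1)*(k - 2)*(k + 4)*factorial(k + 4)/(k + 7)
s_(k+1) − s_k = -3**k*(3*k**4 + 35*k**3 + 101*k**2 - 87*k - 513)*factorial(k + 3)/((k + 6)*(k + 7))
(s_(k+1) − s_k) − t_k = 3**(k + 1)*(3*k**3 + 23*k**2 + 8*k - 123)*factorial(k + 3)/((k + 6)*(k + 7))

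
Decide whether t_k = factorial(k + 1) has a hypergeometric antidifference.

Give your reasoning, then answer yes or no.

No — t_k has no hypergeometric antidifference.

Ratio r(k) = k + 2.
So A=k + 2 and B=1, with C=1.
Key eq: (k + 2)·f(k+1) = (1)·f(k) + (1).
d = -1 from the (1,0,0) case.
d = -1 < 0 ⇒ no nonzero polynomial f; not summable.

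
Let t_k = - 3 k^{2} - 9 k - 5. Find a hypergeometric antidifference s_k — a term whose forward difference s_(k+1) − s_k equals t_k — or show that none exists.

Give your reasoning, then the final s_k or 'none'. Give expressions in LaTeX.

s_k = k \left(- k^{2} - 3 k - 1\right)

t_(k+1)/t_k = (3*k**2 + 15*k + 17)/(3*k**2 + 9*k + 5).
Gosper form: A/B · C(k+1)/C(k) with A=1, B=1, C=k**2 + 3*k + 5/3.
Key eq: (1)·f(k+1) = (1)·f(k) + (k**2 + 3*k + 5/3).
d = 3 from the (0,0,2) case.
A polynomial solution: f(k) = k*(k**2 + 3*k + 1)/3.
R(k) = B(k−1)·f(k)/C(k) = k*(k**2 + 3*k + 1)/(3*k**2 + 9*k + 5); s_k = R·t_k = k*(-k**2 - 3*k - 1).
Verify: -3*k**2 - 9*k - 5 matches t_k.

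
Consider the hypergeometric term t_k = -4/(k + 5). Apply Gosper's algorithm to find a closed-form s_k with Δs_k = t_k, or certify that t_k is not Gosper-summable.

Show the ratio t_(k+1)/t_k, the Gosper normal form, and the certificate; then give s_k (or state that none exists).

none — t_k is not Gosper-summable

t_(k+1)/t_k = (k + 5)/(k + 6).
Factor: A=k + 5; B=k + 6; C=1.
f must satisfy (k + 5)·f(k+1) − (k + 5)·f(k) = 1.
d = 0 from the (1,1,0) case.
Write f(k) = c0. Then LHS − RHS = -1, requiring -1 = 0: contradictory. No certificate.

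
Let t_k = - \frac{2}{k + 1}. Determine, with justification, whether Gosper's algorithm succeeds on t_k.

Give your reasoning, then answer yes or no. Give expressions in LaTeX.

Compute t_(k+1)/t_k: get (k + 1)/(k + 2).
So A=k + 1 and B=k + 2, with C=1.
Solve (k + 1)·f(k+1) − (k + 1)·f(k) = 1.
d = 0 from the (1,1,0) case.
Write f(k) = c0. Then LHS − RHS = -1, requiring -1 = 0: contradictory. No certificate.

No. Not Gosper-summable.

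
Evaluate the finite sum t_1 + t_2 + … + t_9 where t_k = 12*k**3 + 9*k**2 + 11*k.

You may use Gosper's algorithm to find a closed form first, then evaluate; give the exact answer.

Σ = 27360

The ratio is (12*k**3 + 45*k**2 + 65*k + 32)/(k*(12*k**2 + 9*k + 11)).
A = 1, B = 1, C = k**3 + 3*k**2/4 + 11*k/12.
Need (1)·f(k+1) − (1)·f(k) = k**3 + 3*k**2/4 + 11*k/12.
Degrees (0,0,3) ⇒ d ≤ 4.
Match coefficients ⇒ f(k) = k*(k - 1)*(3*k**2 + 4)/12.
Get s_k = R·t_k = k*(3*k**3 - 3*k**2 + 4*k - 4) with R(k) = B(k−1)f(k)/C(k) = (k - 1)*(3*k**2 + 4)/(12*k**2 + 9*k + 11).
Δs = k*(12*k**2 + 9*k + 11), as required.
Telescoping: Σ = s_(10) − s_(1) = 27360 − (0) = 27360.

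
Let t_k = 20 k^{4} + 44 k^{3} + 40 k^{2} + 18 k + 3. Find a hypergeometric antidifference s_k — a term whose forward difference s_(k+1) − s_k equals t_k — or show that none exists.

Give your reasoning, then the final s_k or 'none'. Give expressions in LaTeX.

s_k = k^{3} \left(4 k^{2} + k - 2\right)

r(k) = (20*k**4 + 124*k**3 + 292*k**2 + 310*k + 125)/(20*k**4 + 44*k**3 + 40*k**2 + 18*k + 3) after simplifying.
Take A(k)=1, B(k)=1, C(k)=k**4 + 11*k**3/5 + 2*k**2 + 9*k/10 + 3/20.
Set up (1)·f(k+1) − (1)·f(k) − (k**4 + 11*k**3/5 + 2*k**2 + 9*k/10 + 3/20) = 0.
d = 5 from the (0,0,4) case.
Coefficient equations give f(k) = k**3*(4*k**2 + k - 2)/20.
Certificate R = B(k−1)f/C = k**3*(4*k**2 + k - 2)/((2*k**2 + 2*k + 1)*(10*k**2 + 12*k + 3)) gives s_k = k**3*(4*k**2 + k - 2).
Verify: 20*k**4 + 44*k**3 + 40*k**2 + 18*k + 3 matches t_k.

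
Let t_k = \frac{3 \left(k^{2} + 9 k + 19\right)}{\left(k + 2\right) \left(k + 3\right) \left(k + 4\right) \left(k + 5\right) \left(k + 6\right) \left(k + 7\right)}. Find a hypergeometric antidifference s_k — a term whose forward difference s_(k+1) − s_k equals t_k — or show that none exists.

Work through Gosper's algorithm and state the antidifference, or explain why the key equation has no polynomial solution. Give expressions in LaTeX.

s_k = \frac{k \left(k^{2} + 12 k + 44\right)}{48 \left(k^{3} + 12 k^{2} + 44 k + 48\right)}

t_(k+1)/t_k = (k + 2)*(9*k + (k + 1)**2 + 28)/((k + 8)*(k**2 + 9*k + 19)).
Take A(k)=k + 2, B(k)=k + 8, C(k)=k**2 + 9*k + 19.
Set up (k + 2)·f(k+1) − (k + 7)·f(k) − (k**2 + 9*k + 19) = 0.
d = 5 from the (1,1,2) case.
Match coefficients ⇒ f(k) = k*(k + 3)*(k + 5)*(k**2 + 12*k + 44)/144.
Then R = B(k−1)f/C = k*(k + 3)*(k + 5)*(k + 7)*(k**2 + 12*k + 44)/(144*(k**2 + 9*k + 19)), so s_k = R(k)·t_k = k*(k**2 + 12*k + 44)/(48*(k**3 + 12*k**2 + 44*k + 48)).
Δs = 3*(k**2 + 9*k + 19)/(k**6 + 27*k**5 + 295*k**4 + 1665*k**3 + 5104*k**2 + 8028*k + 5040), as required.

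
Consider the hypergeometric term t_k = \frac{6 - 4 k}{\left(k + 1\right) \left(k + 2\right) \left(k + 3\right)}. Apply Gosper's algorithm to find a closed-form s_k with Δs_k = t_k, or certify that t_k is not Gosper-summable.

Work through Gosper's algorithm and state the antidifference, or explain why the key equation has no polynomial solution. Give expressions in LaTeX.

s_k = \frac{k \left(k + 11\right)}{2 \left(k + 1\right) \left(k + 2\right)}

Compute t_(k+1)/t_k: get (k + 1)*(2*k - 1)/((k + 4)*(2*k - 3)).
Factor: A=k + 1; B=k + 4; C=k - 3/2.
Solve (k + 1)·f(k+1) − (k + 3)·f(k) = k - 3/2.
Bound: deg f ≤ 2.
Solve for f: f(k) = -k*(k + 11)/8 (degree 2 ≤ 2).
Certificate R = B(k−1)f/C = -k*(k + 3)*(k + 11)/(4*(2*k - 3)) gives s_k = k*(k + 11)/(2*(k + 1)*(k + 2)).
s_(k+1) − s_k = 2*(3 - 2*k)/(k**3 + 6*k**2 + 11*k + 6) = t_k.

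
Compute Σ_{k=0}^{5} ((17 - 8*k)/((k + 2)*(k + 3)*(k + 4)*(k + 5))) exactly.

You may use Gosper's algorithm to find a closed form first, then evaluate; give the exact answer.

Ratio r(k) = (k + 2)*(8*k - 9)/((k + 6)*(8*k - 17)).
So A=k + 2 and B=k + 6, with C=k - 17/8.
f must satisfy (k + 2)·f(k+1) − (k + 5)·f(k) = k - 17/8.
Degrees (1,1,1) ⇒ d ≤ 3.
A polynomial solution: f(k) = -k*(k**2 + 9*k + 58)/64.
R(k) = B(k−1)·f(k)/C(k) = -k*(k + 5)*(k**2 + 9*k + 58)/(8*(8*k - 17)); s_k = R·t_k = k*(k**2 + 9*k + 58)/(8*(k + 2)*(k + 3)*(k + 4)).
Δs = (17 - 8*k)/(k**4 + 14*k**3 + 71*k**2 + 154*k + 120), as required.
Evaluate s at k=6 and k=0: 37/240 and 0; difference 37/240.

Σ = 37/240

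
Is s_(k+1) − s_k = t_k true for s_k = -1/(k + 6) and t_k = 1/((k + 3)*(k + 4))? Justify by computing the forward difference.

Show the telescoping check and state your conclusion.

Invalid: residual 6*(-k - 5)/(k**4 + 20*k**3 + 145*k**2 + 450*k + 504) ≠ 0.

s_(k+1) = -1/(k + 7)
s_(k+1) − s_k = 1/((k + 6)*(k + 7))
(s_(k+1) − s_k) − t_k = 6*(-k - 5)/(k**4 + 20*k**3 + 145*k**2 + 450*k + 504)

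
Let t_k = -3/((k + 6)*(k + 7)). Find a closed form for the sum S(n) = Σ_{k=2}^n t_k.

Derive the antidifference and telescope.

S(n) = 3*(1 - n)/(8*(n + 7))

Compute t_(k+1)/t_k: get (k + 6)/(k + 8).
Gosper form: A/B · C(k+1)/C(k) with A=k + 6, B=k + 8, C=1.
Need (k + 6)·f(k+1) − (k + 7)·f(k) = 1.
deg f ≤ 1 (via 1,1,0).
Coefficient equations give f(k) = k/6.
So s_k = (B(k−1)f/C)·t_k = (k*(k + 7)/6)·t_k = -k/(2*k + 12).
Check: Δs_k = -3/(k**2 + 13*k + 42). ✓
s_(n+1) = (-n - 1)/(2*(n + 7)) and s_(2) = -1/8, so S(n) = 3*(1 - n)/(8*(n + 7)).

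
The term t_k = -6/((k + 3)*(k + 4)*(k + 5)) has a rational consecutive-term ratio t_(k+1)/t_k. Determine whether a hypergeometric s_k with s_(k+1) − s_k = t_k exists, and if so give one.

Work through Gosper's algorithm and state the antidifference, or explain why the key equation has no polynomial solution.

Compute t_(k+1)/t_k: get (k + 3)/(k + 6).
A = k + 3, B = k + 6, C = 1.
Need (k + 3)·f(k+1) − (k + 5)·f(k) = 1.
Degrees (1,1,0) ⇒ d ≤ 2.
A polynomial solution: f(k) = k*(k + 7)/24.
R(k) = B(k−1)·f(k)/C(k) = k*(k + 5)*(k + 7)/24; s_k = R·t_k = k*(-k - 7)/(4*(k + 3)*(k + 4)).
Check: Δs_k = -6/(k**3 + 12*k**2 + 47*k + 60). ✓

s_k = k*(-k - 7)/(4*(k + 3)*(k + 4))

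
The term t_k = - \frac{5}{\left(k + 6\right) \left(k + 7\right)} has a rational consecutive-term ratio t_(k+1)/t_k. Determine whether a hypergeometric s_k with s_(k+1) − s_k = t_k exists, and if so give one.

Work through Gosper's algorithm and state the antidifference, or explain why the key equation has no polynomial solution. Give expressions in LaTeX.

Compute t_(k+1)/t_k: get (k + 6)/(k + 8).
Take A(k)=k + 6, B(k)=k + 8, C(k)=1.
Set up (k + 6)·f(k+1) − (k + 7)·f(k) − (1) = 0.
deg f ≤ 1 (via 1,1,0).
A polynomial solution: f(k) = k/6.
Certificate R = B(k−1)f/C = k*(k + 7)/6 gives s_k = -5*k/(6*k + 36).
Δs = -5/(k**2 + 13*k + 42), as required.

s_k = - \frac{5 k}{6 k + 36}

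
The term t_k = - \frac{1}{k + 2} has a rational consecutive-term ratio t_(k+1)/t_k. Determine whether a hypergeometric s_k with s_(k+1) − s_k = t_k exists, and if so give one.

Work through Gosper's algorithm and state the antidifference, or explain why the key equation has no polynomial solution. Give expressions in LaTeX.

Step 1: r(k) = (k + 2)/(k + 3).
So A=k + 2 and B=k + 3, with C=1.
Set up (k + 2)·f(k+1) − (k + 2)·f(k) − (1) = 0.
From deg A=1, deg B=1, deg C=0: d=0.
f = c0 ⇒ A·f(k+1) − B(k−1)·f(k) − C = -1. The system {-1 = 0} is inconsistent; no antidifference.

no hypergeometric antidifference exists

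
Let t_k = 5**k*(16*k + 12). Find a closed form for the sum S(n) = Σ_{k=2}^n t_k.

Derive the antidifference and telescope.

S(n) = 20*5**n*n + 10*5**n - 150

Step 1: r(k) = 5*(4*k + 7)/(4*k + 3).
Gosper form: A/B · C(k+1)/C(k) with A=5, B=1, C=k + 3/4.
f must satisfy (5)·f(k+1) − (1)·f(k) = k + 3/4.
From deg A=0, deg B=0, deg C=1: d=1.
Solving with deg f ≤ 1: f(k) = (2*k - 1)/8.
Certificate R = B(k−1)f/C = (2*k - 1)/(2*(4*k + 3)) gives s_k = 5**k*(4*k - 2).
Δs = 5**k*(16*k + 12), as required.
Telescope: S(n) = s_(n+1) − s_(2) = 5**(n + 1)*(4*n + 2) − (150) = 20*5**n*n + 10*5**n - 150.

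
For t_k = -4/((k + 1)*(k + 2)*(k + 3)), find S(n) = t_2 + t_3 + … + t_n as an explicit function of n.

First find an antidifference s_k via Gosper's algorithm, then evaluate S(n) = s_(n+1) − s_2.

S(n) = (-n**2 - 5*n + 6)/(6*(n**2 + 5*n + 6))

The ratio is (k + 1)/(k + 4).
Factor: A=k + 1; B=k + 4; C=1.
Solve (k + 1)·f(k+1) − (k + 3)·f(k) = 1.
Bound: deg f ≤ 2.
Solve for f: f(k) = k*(k + 3)/4 (degree 2 ≤ 2).
Get s_k = R·t_k = k*(-k - 3)/((k + 1)*(k + 2)) with R(k) = B(k−1)f(k)/C(k) = k*(k + 3)**2/4.
Check: Δs_k = -4/(k**3 + 6*k**2 + 11*k + 6). ✓
Evaluate: s_(n+1) = (-n**2 - 5*n - 4)/(n**2 + 5*n + 6); subtract s_(2) = -5/6 ⇒ S(n) = (-n**2 - 5*n + 6)/(6*(n**2 + 5*n + 6)).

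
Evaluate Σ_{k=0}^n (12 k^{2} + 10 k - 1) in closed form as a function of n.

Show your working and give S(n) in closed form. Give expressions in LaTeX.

S(n) = 4 n^{3} + 11 n^{2} + 6 n - 1

t_(k+1)/t_k = (12*k**2 + 34*k + 21)/(12*k**2 + 10*k - 1).
Normal form (A,B,C) = (1, 1, k**2 + 5*k/6 - 1/12).
Key eq: (1)·f(k+1) = (1)·f(k) + (k**2 + 5*k/6 - 1/12).
From deg A=0, deg B=0, deg C=2: d=3.
Solve for f: f(k) = k*(4*k**2 - k - 4)/12 (degree 3 ≤ 3).
Certificate R = B(k−1)f/C = k*(4*k**2 - k - 4)/(12*k**2 + 10*k - 1) gives s_k = k*(4*k**2 - k - 4).
s_(k+1) − s_k = 12*k**2 + 10*k - 1 = t_k.
Evaluate: s_(n+1) = 4*n**3 + 11*n**2 + 6*n - 1; subtract s_(0) = 0 ⇒ S(n) = 4*n**3 + 11*n**2 + 6*n - 1.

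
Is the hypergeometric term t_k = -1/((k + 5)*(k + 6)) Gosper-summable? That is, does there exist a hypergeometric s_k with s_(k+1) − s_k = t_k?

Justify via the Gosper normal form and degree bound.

Yes. s_k = -k/(5*k + 25).

Compute t_(k+1)/t_k: get (k + 5)/(k + 7).
Normal form (A,B,C) = (k + 5, k + 7, 1).
Key eq: (k + 5)·f(k+1) = (k + 6)·f(k) + (1).
deg f ≤ 1 (via 1,1,0).
Solve for f: f(k) = k/5 (degree 1 ≤ 1).
R(k) = B(k−1)·f(k)/C(k) = k*(k + 6)/5; s_k = R·t_k = -k/(5*k + 25).
s_(k+1) − s_k = -1/(k**2 + 11*k + 30) = t_k.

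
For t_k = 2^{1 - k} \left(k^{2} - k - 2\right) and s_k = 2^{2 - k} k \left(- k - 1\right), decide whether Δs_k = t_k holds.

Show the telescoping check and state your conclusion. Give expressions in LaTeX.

Valid — Δs_k = t_k.

s_(k+1) = -2**(1 - k)*(k + 1)*(k + 2)
s_(k+1) − s_k = 2**(1 - k)*(k - 2)*(k + 1)
(s_(k+1) − s_k) − t_k = 0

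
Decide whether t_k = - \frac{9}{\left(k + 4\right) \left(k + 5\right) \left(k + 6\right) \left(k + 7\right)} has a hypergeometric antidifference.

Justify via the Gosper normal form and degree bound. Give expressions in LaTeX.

t_(k+1)/t_k = (k + 4)/(k + 8).
Gosper form: A/B · C(k+1)/C(k) with A=k + 4, B=k + 8, C=1.
Key eq: (k + 4)·f(k+1) = (k + 7)·f(k) + (1).
d = 3 from the (1,1,0) case.
A polynomial solution: f(k) = k*(k**2 + 15*k + 74)/360.
So s_k = (B(k−1)f/C)·t_k = (k*(k + 7)*(k**2 + 15*k + 74)/360)·t_k = k*(-k**2 - 15*k - 74)/(40*(k + 4)*(k + 5)*(k + 6)).
Verify: -9/(k**4 + 22*k**3 + 179*k**2 + 638*k + 840) matches t_k.

Yes. s_k = \frac{k \left(- k^{2} - 15 k - 74\right)}{40 \left(k + 4\right) \left(k + 5\right) \left(k + 6\right)}.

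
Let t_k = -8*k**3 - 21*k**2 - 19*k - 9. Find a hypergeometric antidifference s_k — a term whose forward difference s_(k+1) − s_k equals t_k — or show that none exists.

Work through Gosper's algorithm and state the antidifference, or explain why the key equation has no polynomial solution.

t_(k+1)/t_k = (8*k**3 + 45*k**2 + 85*k + 57)/(8*k**3 + 21*k**2 + 19*k + 9).
Factor: A=1; B=1; C=k**3 + 21*k**2/8 + 19*k/8 + 9/8.
Key eq: (1)·f(k+1) = (1)·f(k) + (k**3 + 21*k**2/8 + 19*k/8 + 9/8).
Bound: deg f ≤ 4.
A polynomial solution: f(k) = k*(2*k**3 + 3*k**2 + k + 3)/8.
Get s_k = R·t_k = k*(-2*k**3 - 3*k**2 - k - 3) with R(k) = B(k−1)f(k)/C(k) = k*(2*k**3 + 3*k**2 + k + 3)/(8*k**3 + 21*k**2 + 19*k + 9).
Verify: -8*k**3 - 21*k**2 - 19*k - 9 matches t_k.

s_k = k*(-2*k**3 - 3*k**2 - k - 3)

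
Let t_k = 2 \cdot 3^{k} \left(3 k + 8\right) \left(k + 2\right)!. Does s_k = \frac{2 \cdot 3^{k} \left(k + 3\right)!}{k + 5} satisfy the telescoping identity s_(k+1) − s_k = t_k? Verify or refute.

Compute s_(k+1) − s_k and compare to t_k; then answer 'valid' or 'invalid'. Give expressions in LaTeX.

s_(k+1) = 6*3**k*factorial(k + 4)/(k + 6)
s_(k+1) − s_k = 2*3**k*(3*k**2 + 26*k + 54)*factorial(k + 3)/((k + 5)*(k + 6))
(s_(k+1) − s_k) − t_k = -4*3**k*(3*k**2 + 23*k + 39)*factorial(k + 2)/((k + 5)*(k + 6))

Invalid: residual - \frac{4 \cdot 3^{k} \left(3 k^{2} + 23 k + 39\right) \left(k + 2\right)!}{\left(k + 5\right) \left(k + 6\right)} ≠ 0.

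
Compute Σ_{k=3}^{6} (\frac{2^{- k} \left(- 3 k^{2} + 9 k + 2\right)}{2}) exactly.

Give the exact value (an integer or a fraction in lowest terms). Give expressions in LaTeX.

t_(k+1)/t_k = (3*k**2 - 3*k - 8)/(2*(3*k**2 - 9*k - 2)).
A = 1/2, B = 1, C = k**2 - 3*k - 2/3.
Solve (1/2)·f(k+1) − (1)·f(k) = k**2 - 3*k - 2/3.
d = 2 from the (0,0,2) case.
Match coefficients ⇒ f(k) = -2*(3*k**2 - 3*k - 2)/3.
Then R = B(k−1)f/C = -2*(3*k**2 - 3*k - 2)/(3*k**2 - 9*k - 2), so s_k = R(k)·t_k = (3*k**2 - 3*k - 2)/2**k.
s_(k+1) − s_k = (-3*k**2 + 9*k + 2)/(2*2**k) = t_k.
Σ_(k=3)^(6) t_k = s_(7) − s_(3) = 31/32 − (2) = -33/32.

Σ = -33/32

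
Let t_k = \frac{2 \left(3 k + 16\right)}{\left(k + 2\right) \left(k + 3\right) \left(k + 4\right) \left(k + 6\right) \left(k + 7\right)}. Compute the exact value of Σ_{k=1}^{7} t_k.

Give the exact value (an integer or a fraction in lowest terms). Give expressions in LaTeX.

Σ = 26/1155

Ratio r(k) = (k + 2)*(k + 6)*(3*k + 19)/((k + 5)*(k + 8)*(3*k + 16)).
Take A(k)=k + 2, B(k)=k + 8, C(k)=k**2 + 31*k/3 + 80/3.
Solve (k + 2)·f(k+1) − (k + 7)·f(k) = k**2 + 31*k/3 + 80/3.
deg f ≤ 5 (via 1,1,2).
Coefficient equations give f(k) = k*(k + 4)*(k + 5)*(k**2 + 11*k + 36)/108.
Get s_k = R·t_k = k*(k**2 + 11*k + 36)/(18*(k**3 + 11*k**2 + 36*k + 36)) with R(k) = B(k−1)f(k)/C(k) = k*(k + 4)*(k + 7)*(k**2 + 11*k + 36)/(36*(3*k + 16)).
Δs = 2*(3*k + 16)/(k**5 + 22*k**4 + 185*k**3 + 740*k**2 + 1404*k + 1008), as required.
Telescoping: Σ = s_(8) − s_(1) = 188/3465 − (2/63) = 26/1155.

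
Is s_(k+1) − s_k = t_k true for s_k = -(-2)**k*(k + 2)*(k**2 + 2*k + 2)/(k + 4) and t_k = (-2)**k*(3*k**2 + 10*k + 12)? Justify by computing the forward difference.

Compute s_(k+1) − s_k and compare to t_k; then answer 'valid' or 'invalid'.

Invalid: residual (-2)**(k + 1)*(3*k**3 + 23*k**2 + 54*k + 50)/(k**2 + 9*k + 20) ≠ 0.

s_(k+1) = 2*(-2)**k*(k + 3)*(2*k + (k + 1)**2 + 4)/(k + 5)
s_(k+1) − s_k = (-2)**k*(3*k**4 + 31*k**3 + 116*k**2 + 200*k + 140)/(k**2 + 9*k + 20)
(s_(k+1) − s_k) − t_k = (-2)**(k + 1)*(3*k**3 + 23*k**2 + 54*k + 50)/(k**2 + 9*k + 20)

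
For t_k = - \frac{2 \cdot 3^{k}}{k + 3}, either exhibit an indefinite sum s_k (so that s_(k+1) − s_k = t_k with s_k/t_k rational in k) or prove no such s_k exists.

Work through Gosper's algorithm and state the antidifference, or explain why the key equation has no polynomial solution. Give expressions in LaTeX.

Step 1: r(k) = 3*(k + 3)/(k + 4).
So A=3*k + 9 and B=k + 4, with C=1.
Key eq: (3*k + 9)·f(k+1) = (k + 3)·f(k) + (1).
From deg A=1, deg B=1, deg C=0: d=-1.
deg f ≤ -1 is impossible — no certificate.

not Gosper-summable; s_k does not exist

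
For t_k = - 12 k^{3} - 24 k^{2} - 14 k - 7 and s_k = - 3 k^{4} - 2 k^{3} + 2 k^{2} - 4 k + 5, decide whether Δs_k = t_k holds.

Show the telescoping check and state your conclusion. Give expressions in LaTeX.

s_(k+1) = -3*k**4 - 14*k**3 - 22*k**2 - 18*k - 2
s_(k+1) − s_k = -12*k**3 - 24*k**2 - 14*k - 7
(s_(k+1) − s_k) − t_k = 0

valid; difference matches t_k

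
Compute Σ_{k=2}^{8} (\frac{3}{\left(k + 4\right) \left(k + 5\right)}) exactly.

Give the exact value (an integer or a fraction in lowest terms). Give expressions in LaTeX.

Ratio r(k) = (k + 4)/(k + 6).
Normal form (A,B,C) = (k + 4, k + 6, 1).
Key eq: (k + 4)·f(k+1) = (k + 5)·f(k) + (1).
Bound: deg f ≤ 1.
Match coefficients ⇒ f(k) = k/4.
R(k) = B(k−1)·f(k)/C(k) = k*(k + 5)/4; s_k = R·t_k = 3*k/(4*(k + 4)).
Check: Δs_k = 3/(k**2 + 9*k + 20). ✓
Evaluate s at k=9 and k=2: 27/52 and 1/4; difference 7/26.

Σ = 7/26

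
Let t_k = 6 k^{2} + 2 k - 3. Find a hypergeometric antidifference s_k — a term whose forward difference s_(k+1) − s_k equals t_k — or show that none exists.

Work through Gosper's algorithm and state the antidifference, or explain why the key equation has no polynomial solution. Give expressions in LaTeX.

r(k) = (6*k**2 + 14*k + 5)/(6*k**2 + 2*k - 3) after simplifying.
Gosper form: A/B · C(k+1)/C(k) with A=1, B=1, C=k**2 + k/3 - 1/2.
Key eq: (1)·f(k+1) = (1)·f(k) + (k**2 + k/3 - 1/2).
deg f ≤ 3 (via 0,0,2).
Match coefficients ⇒ f(k) = k*(2*k**2 - 2*k - 3)/6.
Get s_k = R·t_k = k*(2*k**2 - 2*k - 3) with R(k) = B(k−1)f(k)/C(k) = k*(2*k**2 - 2*k - 3)/(6*k**2 + 2*k - 3).
Verify: 6*k**2 + 2*k - 3 matches t_k.

s_k = k \left(2 k^{2} - 2 k - 3\right)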